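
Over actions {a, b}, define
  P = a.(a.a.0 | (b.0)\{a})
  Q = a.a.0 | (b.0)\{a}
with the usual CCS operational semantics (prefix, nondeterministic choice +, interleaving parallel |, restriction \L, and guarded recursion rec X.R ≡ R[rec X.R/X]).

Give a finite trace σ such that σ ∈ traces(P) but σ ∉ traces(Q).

LTS(P): 7 reachable states
  u0 = a.(a.a.0 | (b.0)\{a}) | ··a··> u1
  u1 = a.a.0 | (b.0)\{a} | ··a··> u2, ··b··> u3
  u2 = a.0 | (b.0)\{a} | ··a··> u4, ··b··> u5
  u3 = a.a.0 | 0\{a} | ··a··> u5
  u4 = 0 | (b.0)\{a} | ··b··> u6
  u5 = a.0 | 0\{a} | ··a··> u6
  u6 = 0 | 0\{a} | stopped
LTS(Q): 6 reachable states
  v0 = a.a.0 | (b.0)\{a} | ··a··> v1, ··b··> v2
  v1 = a.0 | (b.0)\{a} | ··a··> v3, ··b··> v4
  v2 = a.a.0 | 0\{a} | ··a··> v4
  v3 = 0 | (b.0)\{a} | ··b··> v5
  v4 = a.0 | 0\{a} | ··a··> v5
  v5 = 0 | 0\{a} | stopped
Run σ = ⟨aaa⟩ on P: start {u0}
  [1] a ⇒ {u1}
  [2] a ⇒ {u2}
  [3] a ⇒ {u4}
  P completes σ.
Run σ = ⟨aaa⟩ on Q: start {v0}
  [1] a ⇒ {v1}
  [2] a ⇒ {v3}
  [3] a ⇒ ∅ (Q stuck)

aaa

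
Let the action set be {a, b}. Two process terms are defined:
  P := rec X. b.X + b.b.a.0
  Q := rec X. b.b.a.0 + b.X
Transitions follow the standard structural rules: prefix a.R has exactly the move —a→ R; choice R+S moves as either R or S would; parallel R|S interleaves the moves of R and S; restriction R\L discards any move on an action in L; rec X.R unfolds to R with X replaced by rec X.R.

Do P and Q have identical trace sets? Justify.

LTS(P): 4 reachable states
  u0 = rec X. b.X + b.b.a.0 → -b-> u0, -b-> u1
  u1 = b.a.0 → -b-> u2
  u2 = a.0 → -a-> u3
  u3 = 0 → ·
LTS(Q): 4 reachable states
  v0 = rec X. b.b.a.0 + b.X → -b-> v0, -b-> v1
  v1 = b.a.0 → -b-> v2
  v2 = a.0 → -a-> v3
  v3 = 0 → ·
Coarsest stable partition (strong bisimilarity classes):
  B0 = {u0, v0}
  B1 = {u1, v1}
  B2 = {u2, v2}
  B3 = {u3, v3}
u0 ∈ B0, v0 ∈ B0 → same block
Bisimilar ⇒ trace-equivalent.

trace-equivalent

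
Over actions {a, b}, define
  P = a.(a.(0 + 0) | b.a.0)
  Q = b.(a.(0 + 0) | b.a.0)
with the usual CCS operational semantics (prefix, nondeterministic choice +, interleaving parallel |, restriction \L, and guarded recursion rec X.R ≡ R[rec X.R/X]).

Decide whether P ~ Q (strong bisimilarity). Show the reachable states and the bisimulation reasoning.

Reachable graph of P (7 states):
  u0 = a.(a.(0 + 0) | b.a.0) | =a=> u1
  u1 = a.(0 + 0) | b.a.0 | =a=> u2, =b=> u3
  u2 = (0 + 0) | b.a.0 | =b=> u4
  u3 = a.(0 + 0) | a.0 | =a=> u4, =a=> u5
  u4 = (0 + 0) | a.0 | =a=> u6
  u5 = a.(0 + 0) | 0 | =a=> u6
  u6 = (0 + 0) | 0 | deadlocked
Reachable graph of Q (7 states):
  v0 = b.(a.(0 + 0) | b.a.0) | =b=> v1
  v1 = a.(0 + 0) | b.a.0 | =a=> v2, =b=> v3
  v2 = (0 + 0) | b.a.0 | =b=> v4
  v3 = a.(0 + 0) | a.0 | =a=> v4, =a=> v5
  v4 = (0 + 0) | a.0 | =a=> v6
  v5 = a.(0 + 0) | 0 | =a=> v6
  v6 = (0 + 0) | 0 | deadlocked
Coarsest stable partition (strong bisimilarity classes):
  B0 = {u0}
  B1 = {u1, v1}
  B2 = {u3, v3}
  B3 = {u4, u5, v4, v5}
  B4 = {u6, v6}
  B5 = {u2, v2}
  B6 = {v0}
u0 ∈ B0, v0 ∈ B6 → different blocks

P ≁ Q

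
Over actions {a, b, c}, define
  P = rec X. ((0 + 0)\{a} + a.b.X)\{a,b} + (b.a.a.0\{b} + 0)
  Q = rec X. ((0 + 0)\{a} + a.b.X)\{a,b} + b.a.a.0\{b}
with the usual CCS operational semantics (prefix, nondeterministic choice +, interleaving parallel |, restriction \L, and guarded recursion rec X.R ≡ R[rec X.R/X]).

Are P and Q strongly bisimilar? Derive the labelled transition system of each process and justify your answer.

P's transition system — 4 states:
  p0 = rec X. ((0 + 0)\{a} + a.b.X)\{a,b} + (b.a.a.0\{b} + 0) has moves ··b··> p1
  p1 = a.a.0\{b} has moves ··a··> p2
  p2 = a.0\{b} has moves ··a··> p3
  p3 = 0\{b} has moves deadlocked
Q's transition system — 4 states:
  q0 = rec X. ((0 + 0)\{a} + a.b.X)\{a,b} + b.a.a.0\{b} has moves ··b··> q1
  q1 = a.a.0\{b} has moves ··a··> q2
  q2 = a.0\{b} has moves ··a··> q3
  q3 = 0\{b} has moves deadlocked
Bisimilarity quotient blocks:
  B0 = {p0, q0}
  B1 = {p1, q1}
  B2 = {p2, q2}
  B3 = {p3, q3}
p0 ∈ B0, q0 ∈ B0 → same block

P ~ Q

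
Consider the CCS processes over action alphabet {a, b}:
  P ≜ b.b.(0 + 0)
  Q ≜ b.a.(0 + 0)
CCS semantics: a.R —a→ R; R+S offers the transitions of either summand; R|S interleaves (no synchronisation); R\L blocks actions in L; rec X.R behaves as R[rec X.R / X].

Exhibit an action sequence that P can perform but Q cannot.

LTS(P): 3 reachable states
  m0 = b.b.(0 + 0) :: —b→ m1
  m1 = b.(0 + 0) :: —b→ m2
  m2 = 0 + 0 :: deadlocked
LTS(Q): 3 reachable states
  n0 = b.a.(0 + 0) :: —b→ n1
  n1 = a.(0 + 0) :: —a→ n2
  n2 = 0 + 0 :: deadlocked
Executing bb from P (initial set {m0}):
  step 1 (b): {m1}
  step 2 (b): {m2}
  — P admits the full trace.
Executing bb from Q (initial set {n0}):
  step 1 (b): {n1}
  step 2 (b): ∅  — Q cannot continue

bb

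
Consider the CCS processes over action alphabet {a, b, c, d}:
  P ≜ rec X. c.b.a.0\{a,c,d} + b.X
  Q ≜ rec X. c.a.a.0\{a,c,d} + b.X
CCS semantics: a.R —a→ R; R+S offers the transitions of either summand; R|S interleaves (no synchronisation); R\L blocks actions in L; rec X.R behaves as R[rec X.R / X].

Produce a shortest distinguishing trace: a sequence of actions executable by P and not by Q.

cb

P's transition system — 4 states:
  u0 = rec X. c.b.a.0\{a,c,d} + b.X ⊢ -b-> u0, -c-> u1
  u1 = b.a.0\{a,c,d} ⊢ -b-> u2
  u2 = a.0\{a,c,d} ⊢ -a-> u3
  u3 = 0\{a,c,d} ⊢ deadlocked
Q's transition system — 4 states:
  v0 = rec X. c.a.a.0\{a,c,d} + b.X ⊢ -b-> v0, -c-> v1
  v1 = a.a.0\{a,c,d} ⊢ -a-> v2
  v2 = a.0\{a,c,d} ⊢ -a-> v3
  v3 = 0\{a,c,d} ⊢ deadlocked
Executing cb from P (initial set {u0}):
  step 1 (c): {u1}
  step 2 (b): {u2}
  P completes σ.
Executing cb from Q (initial set {v0}):
  step 1 (c): {v1}
  step 2 (b): ∅  — Q cannot continue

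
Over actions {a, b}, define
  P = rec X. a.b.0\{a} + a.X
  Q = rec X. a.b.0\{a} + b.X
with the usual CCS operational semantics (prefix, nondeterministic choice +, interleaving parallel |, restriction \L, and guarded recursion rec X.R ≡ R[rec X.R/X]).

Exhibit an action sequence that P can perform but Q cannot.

aa

Reachable graph of P (3 states):
  u0 = rec X. a.b.0\{a} + a.X :: ··a··> u0, ··a··> u1
  u1 = b.0\{a} :: ··b··> u2
  u2 = 0\{a} :: deadlocked
Reachable graph of Q (3 states):
  v0 = rec X. a.b.0\{a} + b.X :: ··a··> v1, ··b··> v0
  v1 = b.0\{a} :: ··b··> v2
  v2 = 0\{a} :: deadlocked
Executing aa from P (initial set {u0}):
  after a @ step 1: {u0, u1}
  after a @ step 2: {u0, u1}
  ✓ P
Executing aa from Q (initial set {v0}):
  after a @ step 1: {v1}
  after a @ step 2: no successor for Q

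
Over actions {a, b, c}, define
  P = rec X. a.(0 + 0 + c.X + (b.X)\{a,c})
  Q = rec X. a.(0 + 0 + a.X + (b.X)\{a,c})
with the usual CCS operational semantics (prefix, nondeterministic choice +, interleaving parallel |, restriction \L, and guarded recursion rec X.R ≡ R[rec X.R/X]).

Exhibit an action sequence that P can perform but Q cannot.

Reachable graph of P (3 states):
  m0 = rec X. a.(0 + 0 + c.X + (b.X)\{a,c}) → ··a··> m1
  m1 = 0 + 0 + c.(rec X. a.(0 + 0 + c.X + (b.X)\{a,c})) + (b.(rec X. a.(0 + 0 + c.X + (b.X)\{a,c})))\{a,c} → ··b··> m2, ··c··> m0
  m2 = (rec X. a.(0 + 0 + c.X + (b.X)\{a,c}))\{a,c} → ∅
Reachable graph of Q (3 states):
  n0 = rec X. a.(0 + 0 + a.X + (b.X)\{a,c}) → ··a··> n1
  n1 = 0 + 0 + a.(rec X. a.(0 + 0 + a.X + (b.X)\{a,c})) + (b.(rec X. a.(0 + 0 + a.X + (b.X)\{a,c})))\{a,c} → ··a··> n0, ··b··> n2
  n2 = (rec X. a.(0 + 0 + a.X + (b.X)\{a,c}))\{a,c} → ∅
Trace ⟨ac⟩ through P, begin at {m0}:
  [1] a ⇒ {m1}
  [2] c ⇒ {m0}
  P completes σ.
Trace ⟨ac⟩ through Q, begin at {n0}:
  [1] a ⇒ {n1}
  [2] c ⇒ ∅ (Q stuck)

ac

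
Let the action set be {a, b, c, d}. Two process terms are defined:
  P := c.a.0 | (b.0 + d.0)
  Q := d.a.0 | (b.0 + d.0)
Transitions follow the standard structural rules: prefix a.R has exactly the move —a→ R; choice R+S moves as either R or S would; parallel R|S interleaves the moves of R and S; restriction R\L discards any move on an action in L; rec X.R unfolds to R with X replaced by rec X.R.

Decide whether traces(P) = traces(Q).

trace-distinct — witness ⟨c⟩

P's transition system — 6 states:
  u0 = c.a.0 | (b.0 + d.0) ⊢ ··b··> u1, ··c··> u2, ··d··> u1
  u1 = c.a.0 | 0 ⊢ ··c··> u3
  u2 = a.0 | (b.0 + d.0) ⊢ ··a··> u4, ··b··> u3, ··d··> u3
  u3 = a.0 | 0 ⊢ ··a··> u5
  u4 = 0 | (b.0 + d.0) ⊢ ··b··> u5, ··d··> u5
  u5 = 0 | 0 ⊢ stopped
Q's transition system — 6 states:
  v0 = d.a.0 | (b.0 + d.0) ⊢ ··b··> v1, ··d··> v1, ··d··> v2
  v1 = d.a.0 | 0 ⊢ ··d··> v3
  v2 = a.0 | (b.0 + d.0) ⊢ ··a··> v4, ··b··> v3, ··d··> v3
  v3 = a.0 | 0 ⊢ ··a··> v5
  v4 = 0 | (b.0 + d.0) ⊢ ··b··> v5, ··d··> v5
  v5 = 0 | 0 ⊢ stopped
Run σ = ⟨c⟩ on P: start {u0}
  after c @ step 1: {u2}
  ✓ P
Run σ = ⟨c⟩ on Q: start {v0}
  after c @ step 1: ∅ (Q stuck)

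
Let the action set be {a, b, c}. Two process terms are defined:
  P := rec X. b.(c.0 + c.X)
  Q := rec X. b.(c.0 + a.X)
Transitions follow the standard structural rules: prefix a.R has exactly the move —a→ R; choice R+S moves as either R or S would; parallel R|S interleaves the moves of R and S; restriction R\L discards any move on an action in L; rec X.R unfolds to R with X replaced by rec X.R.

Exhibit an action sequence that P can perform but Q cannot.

Reachable graph of P (3 states):
  u0 = rec X. b.(c.0 + c.X) ⊢ —b→ u1
  u1 = c.0 + c.(rec X. b.(c.0 + c.X)) ⊢ —c→ u0, —c→ u2
  u2 = 0 ⊢ deadlocked
Reachable graph of Q (3 states):
  v0 = rec X. b.(c.0 + a.X) ⊢ —b→ v1
  v1 = c.0 + a.(rec X. b.(c.0 + a.X)) ⊢ —a→ v0, —c→ v2
  v2 = 0 ⊢ deadlocked
Run σ = ⟨bcb⟩ on P: start {u0}
  step 1 (b): {u1}
  step 2 (c): {u0, u2}
  step 3 (b): {u1}
  — P admits the full trace.
Run σ = ⟨bcb⟩ on Q: start {v0}
  step 1 (b): {v1}
  step 2 (c): {v2}
  step 3 (b): no successor for Q

bcb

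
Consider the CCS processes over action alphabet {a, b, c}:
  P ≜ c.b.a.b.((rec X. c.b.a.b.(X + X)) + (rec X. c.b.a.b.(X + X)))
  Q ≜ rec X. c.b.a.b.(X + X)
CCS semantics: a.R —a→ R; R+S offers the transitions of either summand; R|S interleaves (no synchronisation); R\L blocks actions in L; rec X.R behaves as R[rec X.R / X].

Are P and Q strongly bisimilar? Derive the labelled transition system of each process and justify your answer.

P's transition system — 5 states:
  u0 = c.b.a.b.((rec X. c.b.a.b.(X + X)) + (rec X. c.b.a.b.(X + X))) → -c-> u1
  u1 = b.a.b.((rec X. c.b.a.b.(X + X)) + (rec X. c.b.a.b.(X + X))) → -b-> u2
  u2 = a.b.((rec X. c.b.a.b.(X + X)) + (rec X. c.b.a.b.(X + X))) → -a-> u3
  u3 = b.((rec X. c.b.a.b.(X + X)) + (rec X. c.b.a.b.(X + X))) → -b-> u4
  u4 = (rec X. c.b.a.b.(X + X)) + (rec X. c.b.a.b.(X + X)) → -c-> u1
Q's transition system — 5 states:
  v0 = rec X. c.b.a.b.(X + X) → -c-> v1
  v1 = b.a.b.((rec X. c.b.a.b.(X + X)) + (rec X. c.b.a.b.(X + X))) → -b-> v2
  v2 = a.b.((rec X. c.b.a.b.(X + X)) + (rec X. c.b.a.b.(X + X))) → -a-> v3
  v3 = b.((rec X. c.b.a.b.(X + X)) + (rec X. c.b.a.b.(X + X))) → -b-> v4
  v4 = (rec X. c.b.a.b.(X + X)) + (rec X. c.b.a.b.(X + X)) → -c-> v1
Coarsest stable partition (strong bisimilarity classes):
  B0 = {u0, u4, v0, v4}
  B1 = {u1, v1}
  B2 = {u2, v2}
  B3 = {u3, v3}
u0 ∈ B0, v0 ∈ B0 → same block

YES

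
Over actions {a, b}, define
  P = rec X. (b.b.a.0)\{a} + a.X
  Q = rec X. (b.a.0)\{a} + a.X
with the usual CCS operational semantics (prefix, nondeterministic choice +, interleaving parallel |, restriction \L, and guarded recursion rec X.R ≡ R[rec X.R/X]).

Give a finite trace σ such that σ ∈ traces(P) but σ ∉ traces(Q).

LTS(P): 3 reachable states
  u0 = rec X. (b.b.a.0)\{a} + a.X :: —a→ u0, —b→ u1
  u1 = (b.a.0)\{a} :: —b→ u2
  u2 = (a.0)\{a} :: stopped
LTS(Q): 2 reachable states
  v0 = rec X. (b.a.0)\{a} + a.X :: —a→ v0, —b→ v1
  v1 = (a.0)\{a} :: stopped
Run σ = ⟨bb⟩ on P: start {u0}
  after b @ step 1: {u1}
  after b @ step 2: {u2}
  ✓ P
Run σ = ⟨bb⟩ on Q: start {v0}
  after b @ step 1: {v1}
  after b @ step 2: no successor for Q

bb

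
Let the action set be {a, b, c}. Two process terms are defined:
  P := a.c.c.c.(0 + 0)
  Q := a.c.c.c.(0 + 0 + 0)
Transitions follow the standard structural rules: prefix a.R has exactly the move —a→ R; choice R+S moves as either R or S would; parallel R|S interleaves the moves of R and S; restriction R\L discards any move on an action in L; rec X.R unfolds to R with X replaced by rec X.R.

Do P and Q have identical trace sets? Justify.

Reachable graph of P (5 states):
  m0 = a.c.c.c.(0 + 0) ⊢ ··a··> m1
  m1 = c.c.c.(0 + 0) ⊢ ··c··> m2
  m2 = c.c.(0 + 0) ⊢ ··c··> m3
  m3 = c.(0 + 0) ⊢ ··c··> m4
  m4 = 0 + 0 ⊢ ∅
Reachable graph of Q (5 states):
  n0 = a.c.c.c.(0 + 0 + 0) ⊢ ··a··> n1
  n1 = c.c.c.(0 + 0 + 0) ⊢ ··c··> n2
  n2 = c.c.(0 + 0 + 0) ⊢ ··c··> n3
  n3 = c.(0 + 0 + 0) ⊢ ··c··> n4
  n4 = 0 + 0 + 0 ⊢ ∅
Coarsest stable partition (strong bisimilarity classes):
  B0 = {m0, n0}
  B1 = {m1, n1}
  B2 = {m2, n2}
  B3 = {m3, n3}
  B4 = {m4, n4}
m0 ∈ B0, n0 ∈ B0 → same block
Bisimilar ⇒ trace-equivalent.

traces(P) = traces(Q)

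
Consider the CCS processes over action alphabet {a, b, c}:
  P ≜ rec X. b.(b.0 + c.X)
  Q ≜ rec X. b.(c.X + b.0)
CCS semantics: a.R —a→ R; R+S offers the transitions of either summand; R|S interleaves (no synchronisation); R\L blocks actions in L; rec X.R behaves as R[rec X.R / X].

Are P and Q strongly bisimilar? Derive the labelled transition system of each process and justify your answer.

bisimilar

P's transition system — 3 states:
  u0 = rec X. b.(b.0 + c.X) | --b--▸ u1
  u1 = b.0 + c.(rec X. b.(b.0 + c.X)) | --b--▸ u2, --c--▸ u0
  u2 = 0 | deadlocked
Q's transition system — 3 states:
  v0 = rec X. b.(c.X + b.0) | --b--▸ v1
  v1 = c.(rec X. b.(c.X + b.0)) + b.0 | --b--▸ v2, --c--▸ v0
  v2 = 0 | deadlocked
Partition-refinement fixed point:
  B0 = {u0, v0}
  B1 = {u1, v1}
  B2 = {u2, v2}
u0 ∈ B0, v0 ∈ B0 → same block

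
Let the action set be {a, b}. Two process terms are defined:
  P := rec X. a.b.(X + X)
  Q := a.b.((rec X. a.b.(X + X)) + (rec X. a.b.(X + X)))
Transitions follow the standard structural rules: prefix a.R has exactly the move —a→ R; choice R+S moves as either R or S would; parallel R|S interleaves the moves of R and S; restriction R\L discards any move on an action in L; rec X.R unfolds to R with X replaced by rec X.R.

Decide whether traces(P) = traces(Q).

trace-equivalent

LTS(P): 3 reachable states
  u0 = rec X. a.b.(X + X) has moves --a--▸ u1
  u1 = b.((rec X. a.b.(X + X)) + (rec X. a.b.(X + X))) has moves --b--▸ u2
  u2 = (rec X. a.b.(X + X)) + (rec X. a.b.(X + X)) has moves --a--▸ u1
LTS(Q): 3 reachable states
  v0 = a.b.((rec X. a.b.(X + X)) + (rec X. a.b.(X + X))) has moves --a--▸ v1
  v1 = b.((rec X. a.b.(X + X)) + (rec X. a.b.(X + X))) has moves --b--▸ v2
  v2 = (rec X. a.b.(X + X)) + (rec X. a.b.(X + X)) has moves --a--▸ v1
Coarsest stable partition (strong bisimilarity classes):
  B0 = {u0, u2, v0, v2}
  B1 = {u1, v1}
u0 ∈ B0, v0 ∈ B0 → same block
Bisimilar ⇒ trace-equivalent.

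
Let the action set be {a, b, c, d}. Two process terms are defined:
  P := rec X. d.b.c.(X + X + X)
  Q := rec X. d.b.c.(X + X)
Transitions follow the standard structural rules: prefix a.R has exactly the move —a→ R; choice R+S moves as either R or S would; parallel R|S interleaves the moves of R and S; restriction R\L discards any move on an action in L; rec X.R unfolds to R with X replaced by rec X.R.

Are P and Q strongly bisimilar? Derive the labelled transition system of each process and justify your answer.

P's transition system — 4 states:
  s0 = rec X. d.b.c.(X + X + X) | ··d··> s1
  s1 = b.c.((rec X. d.b.c.(X + X + X)) + (rec X. d.b.c.(X + X + X)) + (rec X. d.b.c.(X + X + X))) | ··b··> s2
  s2 = c.((rec X. d.b.c.(X + X + X)) + (rec X. d.b.c.(X + X + X)) + (rec X. d.b.c.(X + X + X))) | ··c··> s3
  s3 = (rec X. d.b.c.(X + X + X)) + (rec X. d.b.c.(X + X + X)) + (rec X. d.b.c.(X + X + X)) | ··d··> s1
Q's transition system — 4 states:
  t0 = rec X. d.b.c.(X + X) | ··d··> t1
  t1 = b.c.((rec X. d.b.c.(X + X)) + (rec X. d.b.c.(X + X))) | ··b··> t2
  t2 = c.((rec X. d.b.c.(X + X)) + (rec X. d.b.c.(X + X))) | ··c··> t3
  t3 = (rec X. d.b.c.(X + X)) + (rec X. d.b.c.(X + X)) | ··d··> t1
Coarsest stable partition (strong bisimilarity classes):
  B0 = {s0, s3, t0, t3}
  B1 = {s1, t1}
  B2 = {s2, t2}
s0 ∈ B0, t0 ∈ B0 → same block

bisimilar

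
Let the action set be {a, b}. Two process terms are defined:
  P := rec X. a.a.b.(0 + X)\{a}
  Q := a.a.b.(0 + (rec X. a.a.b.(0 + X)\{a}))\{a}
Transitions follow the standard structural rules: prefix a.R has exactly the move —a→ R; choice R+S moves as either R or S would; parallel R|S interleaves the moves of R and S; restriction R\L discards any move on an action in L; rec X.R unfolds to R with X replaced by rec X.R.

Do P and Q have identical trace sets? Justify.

P's transition system — 4 states:
  m0 = rec X. a.a.b.(0 + X)\{a} has moves ··a··> m1
  m1 = a.b.(0 + (rec X. a.a.b.(0 + X)\{a}))\{a} has moves ··a··> m2
  m2 = b.(0 + (rec X. a.a.b.(0 + X)\{a}))\{a} has moves ··b··> m3
  m3 = (0 + (rec X. a.a.b.(0 + X)\{a}))\{a} has moves ·
Q's transition system — 4 states:
  n0 = a.a.b.(0 + (rec X. a.a.b.(0 + X)\{a}))\{a} has moves ··a··> n1
  n1 = a.b.(0 + (rec X. a.a.b.(0 + X)\{a}))\{a} has moves ··a··> n2
  n2 = b.(0 + (rec X. a.a.b.(0 + X)\{a}))\{a} has moves ··b··> n3
  n3 = (0 + (rec X. a.a.b.(0 + X)\{a}))\{a} has moves ·
Partition-refinement fixed point:
  B0 = {m0, n0}
  B1 = {m1, n1}
  B2 = {m2, n2}
  B3 = {m3, n3}
m0 ∈ B0, n0 ∈ B0 → same block
Bisimilar ⇒ trace-equivalent.

YES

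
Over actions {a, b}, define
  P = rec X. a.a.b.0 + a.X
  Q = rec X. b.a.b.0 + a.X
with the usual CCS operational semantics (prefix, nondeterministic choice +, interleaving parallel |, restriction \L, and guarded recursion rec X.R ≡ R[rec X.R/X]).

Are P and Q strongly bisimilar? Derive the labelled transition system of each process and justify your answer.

not bisimilar

P's transition system — 4 states:
  p0 = rec X. a.a.b.0 + a.X | =a=> p0, =a=> p1
  p1 = a.b.0 | =a=> p2
  p2 = b.0 | =b=> p3
  p3 = 0 | deadlocked
Q's transition system — 4 states:
  q0 = rec X. b.a.b.0 + a.X | =a=> q0, =b=> q1
  q1 = a.b.0 | =a=> q2
  q2 = b.0 | =b=> q3
  q3 = 0 | deadlocked
Partition-refinement fixed point:
  B0 = {p0}
  B1 = {p1, q1}
  B2 = {p2, q2}
  B3 = {p3, q3}
  B4 = {q0}
p0 ∈ B0, q0 ∈ B4 → different blocks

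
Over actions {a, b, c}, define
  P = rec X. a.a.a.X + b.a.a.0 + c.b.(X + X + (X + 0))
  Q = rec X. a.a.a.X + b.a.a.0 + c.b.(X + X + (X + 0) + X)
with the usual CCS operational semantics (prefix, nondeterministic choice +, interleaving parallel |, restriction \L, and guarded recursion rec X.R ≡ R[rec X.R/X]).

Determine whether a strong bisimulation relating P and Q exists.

P ~ Q

Reachable graph of P (8 states):
  m0 = rec X. a.a.a.X + b.a.a.0 + c.b.(X + X + (X + 0)) has moves --a--▸ m1, --b--▸ m2, --c--▸ m3
  m1 = a.a.(rec X. a.a.a.X + b.a.a.0 + c.b.(X + X + (X + 0))) has moves --a--▸ m4
  m2 = a.a.0 has moves --a--▸ m5
  m3 = b.((rec X. a.a.a.X + b.a.a.0 + c.b.(X + X + (X + 0))) + (rec X. a.a.a.X + b.a.a.0 + c.b.(X + X + (X + 0))) + ((rec X. a.a.a.X + b.a.a.0 + c.b.(X + X + (X + 0))) + 0)) has moves --b--▸ m6
  m4 = a.(rec X. a.a.a.X + b.a.a.0 + c.b.(X + X + (X + 0))) has moves --a--▸ m0
  m5 = a.0 has moves --a--▸ m7
  m6 = (rec X. a.a.a.X + b.a.a.0 + c.b.(X + X + (X + 0))) + (rec X. a.a.a.X + b.a.a.0 + c.b.(X + X + (X + 0))) + ((rec X. a.a.a.X + b.a.a.0 + c.b.(X + X + (X + 0))) + 0) has moves --a--▸ m1, --b--▸ m2, --c--▸ m3
  m7 = 0 has moves ·
Reachable graph of Q (8 states):
  n0 = rec X. a.a.a.X + b.a.a.0 + c.b.(X + X + (X + 0) + X) has moves --a--▸ n1, --b--▸ n2, --c--▸ n3
  n1 = a.a.(rec X. a.a.a.X + b.a.a.0 + c.b.(X + X + (X + 0) + X)) has moves --a--▸ n4
  n2 = a.a.0 has moves --a--▸ n5
  n3 = b.((rec X. a.a.a.X + b.a.a.0 + c.b.(X + X + (X + 0) + X)) + (rec X. a.a.a.X + b.a.a.0 + c.b.(X + X + (X + 0) + X)) + ((rec X. a.a.a.X + b.a.a.0 + c.b.(X + X + (X + 0) + X)) + 0) + (rec X. a.a.a.X + b.a.a.0 + c.b.(X + X + (X + 0) + X))) has moves --b--▸ n6
  n4 = a.(rec X. a.a.a.X + b.a.a.0 + c.b.(X + X + (X + 0) + X)) has moves --a--▸ n0
  n5 = a.0 has moves --a--▸ n7
  n6 = (rec X. a.a.a.X + b.a.a.0 + c.b.(X + X + (X + 0) + X)) + (rec X. a.a.a.X + b.a.a.0 + c.b.(X + X + (X + 0) + X)) + ((rec X. a.a.a.X + b.a.a.0 + c.b.(X + X + (X + 0) + X)) + 0) + (rec X. a.a.a.X + b.a.a.0 + c.b.(X + X + (X + 0) + X)) has moves --a--▸ n1, --b--▸ n2, --c--▸ n3
  n7 = 0 has moves ·
Partition-refinement fixed point:
  B0 = {m0, m6, n0, n6}
  B1 = {m3, n3}
  B2 = {m1, n1}
  B3 = {m4, n4}
  B4 = {m2, n2}
  B5 = {m5, n5}
  B6 = {m7, n7}
m0 ∈ B0, n0 ∈ B0 → same block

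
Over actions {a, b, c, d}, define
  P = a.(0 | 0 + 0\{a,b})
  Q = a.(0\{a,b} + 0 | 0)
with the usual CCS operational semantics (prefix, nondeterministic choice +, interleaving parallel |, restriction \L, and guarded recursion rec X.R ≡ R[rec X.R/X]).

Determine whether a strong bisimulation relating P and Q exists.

P ~ Q

LTS(P): 2 reachable states
  p0 = a.(0 | 0 + 0\{a,b}) → =a=> p1
  p1 = 0 | 0 + 0\{a,b} → deadlocked
LTS(Q): 2 reachable states
  q0 = a.(0\{a,b} + 0 | 0) → =a=> q1
  q1 = 0\{a,b} + 0 | 0 → deadlocked
Coarsest stable partition (strong bisimilarity classes):
  B0 = {p0, q0}
  B1 = {p1, q1}
p0 ∈ B0, q0 ∈ B0 → same block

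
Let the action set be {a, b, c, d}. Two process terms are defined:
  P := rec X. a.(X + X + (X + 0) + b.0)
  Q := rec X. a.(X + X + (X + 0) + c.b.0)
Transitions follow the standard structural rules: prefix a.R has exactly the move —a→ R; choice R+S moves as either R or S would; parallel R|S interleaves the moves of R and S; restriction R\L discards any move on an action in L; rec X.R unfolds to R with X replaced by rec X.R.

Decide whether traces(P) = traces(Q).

traces(P) ≠ traces(Q) — witness ⟨ab⟩

P's transition system — 3 states:
  p0 = rec X. a.(X + X + (X + 0) + b.0) ⊢ ··a··> p1
  p1 = (rec X. a.(X + X + (X + 0) + b.0)) + (rec X. a.(X + X + (X + 0) + b.0)) + ((rec X. a.(X + X + (X + 0) + b.0)) + 0) + b.0 ⊢ ··a··> p1, ··b··> p2
  p2 = 0 ⊢ stopped
Q's transition system — 4 states:
  q0 = rec X. a.(X + X + (X + 0) + c.b.0) ⊢ ··a··> q1
  q1 = (rec X. a.(X + X + (X + 0) + c.b.0)) + (rec X. a.(X + X + (X + 0) + c.b.0)) + ((rec X. a.(X + X + (X + 0) + c.b.0)) + 0) + c.b.0 ⊢ ··a··> q1, ··c··> q2
  q2 = b.0 ⊢ ··b··> q3
  q3 = 0 ⊢ stopped
Trace ⟨ab⟩ through P, begin at {p0}:
  [1] a ⇒ {p1}
  [2] b ⇒ {p2}
  P completes σ.
Trace ⟨ab⟩ through Q, begin at {q0}:
  [1] a ⇒ {q1}
  [2] b ⇒ ∅  — Q cannot continue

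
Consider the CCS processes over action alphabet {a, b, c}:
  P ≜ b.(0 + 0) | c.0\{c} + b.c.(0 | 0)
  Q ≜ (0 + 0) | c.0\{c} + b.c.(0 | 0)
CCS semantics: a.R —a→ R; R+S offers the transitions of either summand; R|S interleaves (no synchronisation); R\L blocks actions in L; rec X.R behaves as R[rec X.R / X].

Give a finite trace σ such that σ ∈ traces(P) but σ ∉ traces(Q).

cb

Reachable graph of P (6 states):
  s0 = b.(0 + 0) | c.0\{c} + b.c.(0 | 0) → ··b··> s1, ··b··> s2, ··c··> s3
  s1 = (0 + 0) | c.0\{c} → ··c··> s4
  s2 = c.(0 | 0) → ··c··> s5
  s3 = b.(0 + 0) | 0\{c} → ··b··> s4
  s4 = (0 + 0) | 0\{c} → stopped
  s5 = 0 | 0 → stopped
Reachable graph of Q (4 states):
  t0 = (0 + 0) | c.0\{c} + b.c.(0 | 0) → ··b··> t1, ··c··> t2
  t1 = c.(0 | 0) → ··c··> t3
  t2 = (0 + 0) | 0\{c} → stopped
  t3 = 0 | 0 → stopped
Run σ = ⟨cb⟩ on P: start {s0}
  [1] c ⇒ {s3}
  [2] b ⇒ {s4}
  P completes σ.
Run σ = ⟨cb⟩ on Q: start {t0}
  [1] c ⇒ {t2}
  [2] b ⇒ ∅  — Q cannot continue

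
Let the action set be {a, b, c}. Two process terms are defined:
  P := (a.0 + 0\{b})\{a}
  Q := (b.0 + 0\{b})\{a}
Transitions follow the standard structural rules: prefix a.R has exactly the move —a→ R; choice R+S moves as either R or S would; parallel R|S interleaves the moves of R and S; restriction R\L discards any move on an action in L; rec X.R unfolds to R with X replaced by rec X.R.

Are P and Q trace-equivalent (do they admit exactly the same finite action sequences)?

NO — witness ⟨b⟩

P's transition system — 1 states:
  m0 = (a.0 + 0\{b})\{a} → (no moves)
Q's transition system — 2 states:
  n0 = (b.0 + 0\{b})\{a} → ··b··> n1
  n1 = 0\{a} → (no moves)
Executing b from Q (initial set {n0}):
  after b @ step 1: {n1}
  — Q admits the full trace.
Executing b from P (initial set {m0}):
  after b @ step 1: no successor for P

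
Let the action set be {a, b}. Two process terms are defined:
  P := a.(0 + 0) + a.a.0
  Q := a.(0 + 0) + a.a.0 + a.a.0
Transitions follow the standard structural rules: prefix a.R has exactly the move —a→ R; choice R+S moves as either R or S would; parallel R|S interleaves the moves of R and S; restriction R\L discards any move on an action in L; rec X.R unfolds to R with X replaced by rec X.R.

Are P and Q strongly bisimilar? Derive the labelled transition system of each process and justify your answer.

LTS(P): 4 reachable states
  s0 = a.(0 + 0) + a.a.0 ⊢ ··a··> s1, ··a··> s2
  s1 = 0 + 0 ⊢ ∅
  s2 = a.0 ⊢ ··a··> s3
  s3 = 0 ⊢ ∅
LTS(Q): 4 reachable states
  t0 = a.(0 + 0) + a.a.0 + a.a.0 ⊢ ··a··> t1, ··a··> t2
  t1 = 0 + 0 ⊢ ∅
  t2 = a.0 ⊢ ··a··> t3
  t3 = 0 ⊢ ∅
Bisimilarity quotient blocks:
  B0 = {s0, t0}
  B1 = {s1, s3, t1, t3}
  B2 = {s2, t2}
s0 ∈ B0, t0 ∈ B0 → same block

P ~ Q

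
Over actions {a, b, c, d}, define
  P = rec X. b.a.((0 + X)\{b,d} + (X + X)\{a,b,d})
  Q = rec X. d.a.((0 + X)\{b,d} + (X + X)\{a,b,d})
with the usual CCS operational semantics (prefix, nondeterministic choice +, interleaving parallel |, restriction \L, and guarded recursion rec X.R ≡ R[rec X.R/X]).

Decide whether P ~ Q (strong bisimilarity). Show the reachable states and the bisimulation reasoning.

not bisimilar

LTS(P): 3 reachable states
  p0 = rec X. b.a.((0 + X)\{b,d} + (X + X)\{a,b,d}) :: -b-> p1
  p1 = a.((0 + (rec X. b.a.((0 + X)\{b,d} + (X + X)\{a,b,d})))\{b,d} + ((rec X. b.a.((0 + X)\{b,d} + (X + X)\{a,b,d})) + (rec X. b.a.((0 + X)\{b,d} + (X + X)\{a,b,d})))\{a,b,d}) :: -a-> p2
  p2 = (0 + (rec X. b.a.((0 + X)\{b,d} + (X + X)\{a,b,d})))\{b,d} + ((rec X. b.a.((0 + X)\{b,d} + (X + X)\{a,b,d})) + (rec X. b.a.((0 + X)\{b,d} + (X + X)\{a,b,d})))\{a,b,d} :: (no moves)
LTS(Q): 3 reachable states
  q0 = rec X. d.a.((0 + X)\{b,d} + (X + X)\{a,b,d}) :: -d-> q1
  q1 = a.((0 + (rec X. d.a.((0 + X)\{b,d} + (X + X)\{a,b,d})))\{b,d} + ((rec X. d.a.((0 + X)\{b,d} + (X + X)\{a,b,d})) + (rec X. d.a.((0 + X)\{b,d} + (X + X)\{a,b,d})))\{a,b,d}) :: -a-> q2
  q2 = (0 + (rec X. d.a.((0 + X)\{b,d} + (X + X)\{a,b,d})))\{b,d} + ((rec X. d.a.((0 + X)\{b,d} + (X + X)\{a,b,d})) + (rec X. d.a.((0 + X)\{b,d} + (X + X)\{a,b,d})))\{a,b,d} :: (no moves)
Bisimilarity quotient blocks:
  B0 = {p0}
  B1 = {p1, q1}
  B2 = {p2, q2}
  B3 = {q0}
p0 ∈ B0, q0 ∈ B3 → different blocks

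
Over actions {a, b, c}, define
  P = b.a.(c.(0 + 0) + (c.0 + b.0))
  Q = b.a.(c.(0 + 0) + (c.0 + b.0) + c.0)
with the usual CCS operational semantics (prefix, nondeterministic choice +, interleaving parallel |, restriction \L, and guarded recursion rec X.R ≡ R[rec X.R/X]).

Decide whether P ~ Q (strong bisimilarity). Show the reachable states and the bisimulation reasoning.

Reachable graph of P (5 states):
  u0 = b.a.(c.(0 + 0) + (c.0 + b.0)) | =b=> u1
  u1 = a.(c.(0 + 0) + (c.0 + b.0)) | =a=> u2
  u2 = c.(0 + 0) + (c.0 + b.0) | =b=> u3, =c=> u3, =c=> u4
  u3 = 0 | (no moves)
  u4 = 0 + 0 | (no moves)
Reachable graph of Q (5 states):
  v0 = b.a.(c.(0 + 0) + (c.0 + b.0) + c.0) | =b=> v1
  v1 = a.(c.(0 + 0) + (c.0 + b.0) + c.0) | =a=> v2
  v2 = c.(0 + 0) + (c.0 + b.0) + c.0 | =b=> v3, =c=> v3, =c=> v4
  v3 = 0 | (no moves)
  v4 = 0 + 0 | (no moves)
Coarsest stable partition (strong bisimilarity classes):
  B0 = {u0, v0}
  B1 = {u1, v1}
  B2 = {u2, v2}
  B3 = {u3, u4, v3, v4}
u0 ∈ B0, v0 ∈ B0 → same block

bisimilar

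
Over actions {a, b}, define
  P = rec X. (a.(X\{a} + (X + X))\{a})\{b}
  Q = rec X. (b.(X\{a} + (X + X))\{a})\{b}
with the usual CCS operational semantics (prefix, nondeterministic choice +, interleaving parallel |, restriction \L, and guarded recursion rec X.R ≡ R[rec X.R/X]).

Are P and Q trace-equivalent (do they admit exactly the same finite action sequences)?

LTS(P): 2 reachable states
  m0 = rec X. (a.(X\{a} + (X + X))\{a})\{b} has moves —a→ m1
  m1 = ((rec X. (a.(X\{a} + (X + X))\{a})\{b})\{a} + ((rec X. (a.(X\{a} + (X + X))\{a})\{b}) + (rec X. (a.(X\{a} + (X + X))\{a})\{b})))\{a}\{b} has moves stopped
LTS(Q): 1 reachable states
  n0 = rec X. (b.(X\{a} + (X + X))\{a})\{b} has moves stopped
Executing a from P (initial set {m0}):
  after a @ step 1: {m1}
  P completes σ.
Executing a from Q (initial set {n0}):
  after a @ step 1: ∅  — Q cannot continue

traces(P) ≠ traces(Q) — witness ⟨a⟩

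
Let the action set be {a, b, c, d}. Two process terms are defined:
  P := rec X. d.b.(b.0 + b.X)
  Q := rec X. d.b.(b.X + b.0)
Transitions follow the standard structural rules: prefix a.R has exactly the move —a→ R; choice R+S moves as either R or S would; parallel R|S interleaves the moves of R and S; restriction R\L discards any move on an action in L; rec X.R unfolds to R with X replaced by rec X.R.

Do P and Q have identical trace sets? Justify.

Reachable graph of P (4 states):
  m0 = rec X. d.b.(b.0 + b.X) ⊢ ··d··> m1
  m1 = b.(b.0 + b.(rec X. d.b.(b.0 + b.X))) ⊢ ··b··> m2
  m2 = b.0 + b.(rec X. d.b.(b.0 + b.X)) ⊢ ··b··> m0, ··b··> m3
  m3 = 0 ⊢ ·
Reachable graph of Q (4 states):
  n0 = rec X. d.b.(b.X + b.0) ⊢ ··d··> n1
  n1 = b.(b.(rec X. d.b.(b.X + b.0)) + b.0) ⊢ ··b··> n2
  n2 = b.(rec X. d.b.(b.X + b.0)) + b.0 ⊢ ··b··> n0, ··b··> n3
  n3 = 0 ⊢ ·
Bisimilarity quotient blocks:
  B0 = {m0, n0}
  B1 = {m1, n1}
  B2 = {m2, n2}
  B3 = {m3, n3}
m0 ∈ B0, n0 ∈ B0 → same block
Bisimilar ⇒ trace-equivalent.

YES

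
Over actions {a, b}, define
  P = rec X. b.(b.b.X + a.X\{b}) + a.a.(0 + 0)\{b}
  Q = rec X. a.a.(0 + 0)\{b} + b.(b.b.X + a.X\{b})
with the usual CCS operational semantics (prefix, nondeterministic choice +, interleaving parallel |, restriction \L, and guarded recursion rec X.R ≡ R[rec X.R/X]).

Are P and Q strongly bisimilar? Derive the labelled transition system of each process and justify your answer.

YES

LTS(P): 8 reachable states
  u0 = rec X. b.(b.b.X + a.X\{b}) + a.a.(0 + 0)\{b} | --a--▸ u1, --b--▸ u2
  u1 = a.(0 + 0)\{b} | --a--▸ u3
  u2 = b.b.(rec X. b.(b.b.X + a.X\{b}) + a.a.(0 + 0)\{b}) + a.(rec X. b.(b.b.X + a.X\{b}) + a.a.(0 + 0)\{b})\{b} | --a--▸ u4, --b--▸ u5
  u3 = (0 + 0)\{b} | ·
  u4 = (rec X. b.(b.b.X + a.X\{b}) + a.a.(0 + 0)\{b})\{b} | --a--▸ u6
  u5 = b.(rec X. b.(b.b.X + a.X\{b}) + a.a.(0 + 0)\{b}) | --b--▸ u0
  u6 = (a.(0 + 0)\{b})\{b} | --a--▸ u7
  u7 = (0 + 0)\{b}\{b} | ·
LTS(Q): 8 reachable states
  v0 = rec X. a.a.(0 + 0)\{b} + b.(b.b.X + a.X\{b}) | --a--▸ v1, --b--▸ v2
  v1 = a.(0 + 0)\{b} | --a--▸ v3
  v2 = b.b.(rec X. a.a.(0 + 0)\{b} + b.(b.b.X + a.X\{b})) + a.(rec X. a.a.(0 + 0)\{b} + b.(b.b.X + a.X\{b}))\{b} | --a--▸ v4, --b--▸ v5
  v3 = (0 + 0)\{b} | ·
  v4 = (rec X. a.a.(0 + 0)\{b} + b.(b.b.X + a.X\{b}))\{b} | --a--▸ v6
  v5 = b.(rec X. a.a.(0 + 0)\{b} + b.(b.b.X + a.X\{b})) | --b--▸ v0
  v6 = (a.(0 + 0)\{b})\{b} | --a--▸ v7
  v7 = (0 + 0)\{b}\{b} | ·
Partition-refinement fixed point:
  B0 = {u0, v0}
  B1 = {u2, v2}
  B2 = {u4, v4}
  B3 = {u1, u6, v1, v6}
  B4 = {u3, u7, v3, v7}
  B5 = {u5, v5}
u0 ∈ B0, v0 ∈ B0 → same block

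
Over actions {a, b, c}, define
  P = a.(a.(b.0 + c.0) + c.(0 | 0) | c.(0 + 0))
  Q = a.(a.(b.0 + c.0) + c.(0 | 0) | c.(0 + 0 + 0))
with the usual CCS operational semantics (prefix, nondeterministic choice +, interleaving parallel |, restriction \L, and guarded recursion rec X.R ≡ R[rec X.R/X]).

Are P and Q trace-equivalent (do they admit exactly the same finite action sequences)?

P's transition system — 7 states:
  u0 = a.(a.(b.0 + c.0) + c.(0 | 0) | c.(0 + 0)) | ··a··> u1
  u1 = a.(b.0 + c.0) + c.(0 | 0) | c.(0 + 0) | ··a··> u2, ··c··> u3, ··c··> u4
  u2 = b.0 + c.0 | ··b··> u5, ··c··> u5
  u3 = 0 | 0 | c.(0 + 0) | ··c··> u6
  u4 = c.(0 | 0) | (0 + 0) | ··c··> u6
  u5 = 0 | (no moves)
  u6 = 0 | 0 | (0 + 0) | (no moves)
Q's transition system — 7 states:
  v0 = a.(a.(b.0 + c.0) + c.(0 | 0) | c.(0 + 0 + 0)) | ··a··> v1
  v1 = a.(b.0 + c.0) + c.(0 | 0) | c.(0 + 0 + 0) | ··a··> v2, ··c··> v3, ··c··> v4
  v2 = b.0 + c.0 | ··b··> v5, ··c··> v5
  v3 = 0 | 0 | c.(0 + 0 + 0) | ··c··> v6
  v4 = c.(0 | 0) | (0 + 0 + 0) | ··c··> v6
  v5 = 0 | (no moves)
  v6 = 0 | 0 | (0 + 0 + 0) | (no moves)
Coarsest stable partition (strong bisimilarity classes):
  B0 = {u0, v0}
  B1 = {u1, v1}
  B2 = {u2, v2}
  B3 = {u5, u6, v5, v6}
  B4 = {u3, u4, v3, v4}
u0 ∈ B0, v0 ∈ B0 → same block
Bisimilar ⇒ trace-equivalent.

trace-equivalent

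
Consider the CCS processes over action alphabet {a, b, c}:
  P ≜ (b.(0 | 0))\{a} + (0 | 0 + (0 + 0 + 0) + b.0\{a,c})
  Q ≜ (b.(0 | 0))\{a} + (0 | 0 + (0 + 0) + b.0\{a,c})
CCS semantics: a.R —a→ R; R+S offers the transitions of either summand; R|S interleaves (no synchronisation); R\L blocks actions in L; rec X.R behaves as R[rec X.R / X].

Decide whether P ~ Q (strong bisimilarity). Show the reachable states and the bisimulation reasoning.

P's transition system — 3 states:
  s0 = (b.(0 | 0))\{a} + (0 | 0 + (0 + 0 + 0) + b.0\{a,c}) has moves --b--▸ s1, --b--▸ s2
  s1 = (0 | 0)\{a} has moves deadlocked
  s2 = 0\{a,c} has moves deadlocked
Q's transition system — 3 states:
  t0 = (b.(0 | 0))\{a} + (0 | 0 + (0 + 0) + b.0\{a,c}) has moves --b--▸ t1, --b--▸ t2
  t1 = (0 | 0)\{a} has moves deadlocked
  t2 = 0\{a,c} has moves deadlocked
Coarsest stable partition (strong bisimilarity classes):
  B0 = {s0, t0}
  B1 = {s1, s2, t1, t2}
s0 ∈ B0, t0 ∈ B0 → same block

bisimilar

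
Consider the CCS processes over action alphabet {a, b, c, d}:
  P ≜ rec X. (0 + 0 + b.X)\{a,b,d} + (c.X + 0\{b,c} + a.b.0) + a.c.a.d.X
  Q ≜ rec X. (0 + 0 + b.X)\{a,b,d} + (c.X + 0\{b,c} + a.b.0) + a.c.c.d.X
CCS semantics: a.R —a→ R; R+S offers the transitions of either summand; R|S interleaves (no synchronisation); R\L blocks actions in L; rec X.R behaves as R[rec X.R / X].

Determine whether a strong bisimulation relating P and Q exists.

NO

Reachable graph of P (6 states):
  s0 = rec X. (0 + 0 + b.X)\{a,b,d} + (c.X + 0\{b,c} + a.b.0) + a.c.a.d.X ⊢ =a=> s1, =a=> s2, =c=> s0
  s1 = b.0 ⊢ =b=> s3
  s2 = c.a.d.(rec X. (0 + 0 + b.X)\{a,b,d} + (c.X + 0\{b,c} + a.b.0) + a.c.a.d.X) ⊢ =c=> s4
  s3 = 0 ⊢ ∅
  s4 = a.d.(rec X. (0 + 0 + b.X)\{a,b,d} + (c.X + 0\{b,c} + a.b.0) + a.c.a.d.X) ⊢ =a=> s5
  s5 = d.(rec X. (0 + 0 + b.X)\{a,b,d} + (c.X + 0\{b,c} + a.b.0) + a.c.a.d.X) ⊢ =d=> s0
Reachable graph of Q (6 states):
  t0 = rec X. (0 + 0 + b.X)\{a,b,d} + (c.X + 0\{b,c} + a.b.0) + a.c.c.d.X ⊢ =a=> t1, =a=> t2, =c=> t0
  t1 = b.0 ⊢ =b=> t3
  t2 = c.c.d.(rec X. (0 + 0 + b.X)\{a,b,d} + (c.X + 0\{b,c} + a.b.0) + a.c.c.d.X) ⊢ =c=> t4
  t3 = 0 ⊢ ∅
  t4 = c.d.(rec X. (0 + 0 + b.X)\{a,b,d} + (c.X + 0\{b,c} + a.b.0) + a.c.c.d.X) ⊢ =c=> t5
  t5 = d.(rec X. (0 + 0 + b.X)\{a,b,d} + (c.X + 0\{b,c} + a.b.0) + a.c.c.d.X) ⊢ =d=> t0
Coarsest stable partition (strong bisimilarity classes):
  B0 = {s0}
  B1 = {s1, t1}
  B2 = {s3, t3}
  B3 = {s2}
  B4 = {s4}
  B5 = {s5}
  B6 = {t0}
  B7 = {t2}
  B8 = {t4}
  B9 = {t5}
s0 ∈ B0, t0 ∈ B6 → different blocks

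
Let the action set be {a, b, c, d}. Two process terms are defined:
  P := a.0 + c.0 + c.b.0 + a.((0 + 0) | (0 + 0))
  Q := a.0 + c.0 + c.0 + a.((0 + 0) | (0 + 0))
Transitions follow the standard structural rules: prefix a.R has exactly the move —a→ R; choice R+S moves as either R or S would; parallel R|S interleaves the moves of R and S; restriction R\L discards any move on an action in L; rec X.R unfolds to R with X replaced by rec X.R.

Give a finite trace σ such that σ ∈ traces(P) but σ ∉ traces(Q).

LTS(P): 4 reachable states
  m0 = a.0 + c.0 + c.b.0 + a.((0 + 0) | (0 + 0)) :: =a=> m1, =a=> m2, =c=> m2, =c=> m3
  m1 = (0 + 0) | (0 + 0) :: ·
  m2 = 0 :: ·
  m3 = b.0 :: =b=> m2
LTS(Q): 3 reachable states
  n0 = a.0 + c.0 + c.0 + a.((0 + 0) | (0 + 0)) :: =a=> n1, =a=> n2, =c=> n2
  n1 = (0 + 0) | (0 + 0) :: ·
  n2 = 0 :: ·
Trace ⟨cb⟩ through P, begin at {m0}:
  after c @ step 1: {m2, m3}
  after b @ step 2: {m2}
  ✓ P
Trace ⟨cb⟩ through Q, begin at {n0}:
  after c @ step 1: {n2}
  after b @ step 2: ∅  — Q cannot continue

cb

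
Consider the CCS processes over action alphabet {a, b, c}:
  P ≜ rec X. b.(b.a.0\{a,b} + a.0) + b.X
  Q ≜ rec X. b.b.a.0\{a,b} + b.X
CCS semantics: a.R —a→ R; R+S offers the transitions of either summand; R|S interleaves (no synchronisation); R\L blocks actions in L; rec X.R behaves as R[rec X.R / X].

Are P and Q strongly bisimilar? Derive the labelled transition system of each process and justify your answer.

NO

P's transition system — 5 states:
  m0 = rec X. b.(b.a.0\{a,b} + a.0) + b.X ⊢ =b=> m0, =b=> m1
  m1 = b.a.0\{a,b} + a.0 ⊢ =a=> m2, =b=> m3
  m2 = 0 ⊢ ·
  m3 = a.0\{a,b} ⊢ =a=> m4
  m4 = 0\{a,b} ⊢ ·
Q's transition system — 4 states:
  n0 = rec X. b.b.a.0\{a,b} + b.X ⊢ =b=> n0, =b=> n1
  n1 = b.a.0\{a,b} ⊢ =b=> n2
  n2 = a.0\{a,b} ⊢ =a=> n3
  n3 = 0\{a,b} ⊢ ·
Bisimilarity quotient blocks:
  B0 = {m0}
  B1 = {m1}
  B2 = {m3, n2}
  B3 = {m2, m4, n3}
  B4 = {n0}
  B5 = {n1}
m0 ∈ B0, n0 ∈ B4 → different blocks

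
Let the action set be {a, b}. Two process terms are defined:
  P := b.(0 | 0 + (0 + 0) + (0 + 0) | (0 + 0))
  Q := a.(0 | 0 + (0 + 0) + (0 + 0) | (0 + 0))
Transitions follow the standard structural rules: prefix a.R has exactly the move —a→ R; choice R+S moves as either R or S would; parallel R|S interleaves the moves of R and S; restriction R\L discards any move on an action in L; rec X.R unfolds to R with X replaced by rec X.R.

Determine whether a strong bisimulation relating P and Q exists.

P ≁ Q

LTS(P): 2 reachable states
  s0 = b.(0 | 0 + (0 + 0) + (0 + 0) | (0 + 0)) :: =b=> s1
  s1 = 0 | 0 + (0 + 0) + (0 + 0) | (0 + 0) :: stopped
LTS(Q): 2 reachable states
  t0 = a.(0 | 0 + (0 + 0) + (0 + 0) | (0 + 0)) :: =a=> t1
  t1 = 0 | 0 + (0 + 0) + (0 + 0) | (0 + 0) :: stopped
Partition-refinement fixed point:
  B0 = {s0}
  B1 = {s1, t1}
  B2 = {t0}
s0 ∈ B0, t0 ∈ B2 → different blocks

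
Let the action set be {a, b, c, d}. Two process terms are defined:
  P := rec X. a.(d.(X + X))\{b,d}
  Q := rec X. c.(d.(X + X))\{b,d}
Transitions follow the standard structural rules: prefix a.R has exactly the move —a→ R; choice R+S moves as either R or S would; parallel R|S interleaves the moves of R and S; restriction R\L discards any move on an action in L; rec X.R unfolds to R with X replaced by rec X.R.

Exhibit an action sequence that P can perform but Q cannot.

Reachable graph of P (2 states):
  u0 = rec X. a.(d.(X + X))\{b,d} ⊢ -a-> u1
  u1 = (d.((rec X. a.(d.(X + X))\{b,d}) + (rec X. a.(d.(X + X))\{b,d})))\{b,d} ⊢ ∅
Reachable graph of Q (2 states):
  v0 = rec X. c.(d.(X + X))\{b,d} ⊢ -c-> v1
  v1 = (d.((rec X. c.(d.(X + X))\{b,d}) + (rec X. c.(d.(X + X))\{b,d})))\{b,d} ⊢ ∅
Executing a from P (initial set {u0}):
  [1] a ⇒ {u1}
  ✓ P
Executing a from Q (initial set {v0}):
  [1] a ⇒ ∅  — Q cannot continue

a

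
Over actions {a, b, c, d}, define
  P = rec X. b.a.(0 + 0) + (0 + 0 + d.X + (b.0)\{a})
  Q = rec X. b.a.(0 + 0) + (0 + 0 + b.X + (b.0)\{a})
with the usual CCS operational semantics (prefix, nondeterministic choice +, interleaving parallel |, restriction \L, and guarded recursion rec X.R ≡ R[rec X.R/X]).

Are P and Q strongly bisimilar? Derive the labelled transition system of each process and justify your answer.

LTS(P): 4 reachable states
  u0 = rec X. b.a.(0 + 0) + (0 + 0 + d.X + (b.0)\{a}) | ··b··> u1, ··b··> u2, ··d··> u0
  u1 = 0\{a} | stopped
  u2 = a.(0 + 0) | ··a··> u3
  u3 = 0 + 0 | stopped
LTS(Q): 4 reachable states
  v0 = rec X. b.a.(0 + 0) + (0 + 0 + b.X + (b.0)\{a}) | ··b··> v0, ··b··> v1, ··b··> v2
  v1 = 0\{a} | stopped
  v2 = a.(0 + 0) | ··a··> v3
  v3 = 0 + 0 | stopped
Coarsest stable partition (strong bisimilarity classes):
  B0 = {u0}
  B1 = {u1, u3, v1, v3}
  B2 = {u2, v2}
  B3 = {v0}
u0 ∈ B0, v0 ∈ B3 → different blocks

P ≁ Q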